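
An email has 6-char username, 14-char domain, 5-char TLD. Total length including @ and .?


An email address has format: username@domain.tld
Username length: 6
'@' character: 1
Domain length: 14
'.' character: 1
TLD length: 5
Total = 6 + 1 + 14 + 1 + 5 = 27

27


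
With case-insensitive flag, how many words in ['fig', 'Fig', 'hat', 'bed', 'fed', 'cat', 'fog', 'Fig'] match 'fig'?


Case-insensitive matching: compare each word's lowercase form to 'fig'.
  'fig' -> lower='fig' -> MATCH
  'Fig' -> lower='fig' -> MATCH
  'hat' -> lower='hat' -> no
  'bed' -> lower='bed' -> no
  'fed' -> lower='fed' -> no
  'cat' -> lower='cat' -> no
  'fog' -> lower='fog' -> no
  'Fig' -> lower='fig' -> MATCH
Matches: ['fig', 'Fig', 'Fig']
Count: 3

3


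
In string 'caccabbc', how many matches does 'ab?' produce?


Pattern 'ab?' matches 'a' optionally followed by 'b'.
String: 'caccabbc'
Scanning left to right for 'a' then checking next char:
  Match 1: 'a' (a not followed by b)
  Match 2: 'ab' (a followed by b)
Total matches: 2

2


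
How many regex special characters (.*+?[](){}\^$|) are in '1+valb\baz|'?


Regex special characters are: . * + ? [ ] ( ) { } \ ^ $ |
Scanning '1+valb\baz|':
  pos 1: '+' -> SPECIAL
  pos 6: '\' -> SPECIAL
  pos 10: '|' -> SPECIAL
Special chars found: ['+', '\\', '|']
Total: 3

3


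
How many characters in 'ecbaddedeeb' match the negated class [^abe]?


Negated class [^abe] matches any char NOT in {a, b, e}
Scanning 'ecbaddedeeb':
  pos 0: 'e' -> no (excluded)
  pos 1: 'c' -> MATCH
  pos 2: 'b' -> no (excluded)
  pos 3: 'a' -> no (excluded)
  pos 4: 'd' -> MATCH
  pos 5: 'd' -> MATCH
  pos 6: 'e' -> no (excluded)
  pos 7: 'd' -> MATCH
  pos 8: 'e' -> no (excluded)
  pos 9: 'e' -> no (excluded)
  pos 10: 'b' -> no (excluded)
Total matches: 4

4


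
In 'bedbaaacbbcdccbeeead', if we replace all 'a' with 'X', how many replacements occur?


re.sub('a', 'X', text) replaces every occurrence of 'a' with 'X'.
Text: 'bedbaaacbbcdccbeeead'
Scanning for 'a':
  pos 4: 'a' -> replacement #1
  pos 5: 'a' -> replacement #2
  pos 6: 'a' -> replacement #3
  pos 18: 'a' -> replacement #4
Total replacements: 4

4


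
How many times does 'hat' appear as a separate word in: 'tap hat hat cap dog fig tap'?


Scanning each word for exact match 'hat':
  Word 1: 'tap' -> no
  Word 2: 'hat' -> MATCH
  Word 3: 'hat' -> MATCH
  Word 4: 'cap' -> no
  Word 5: 'dog' -> no
  Word 6: 'fig' -> no
  Word 7: 'tap' -> no
Total matches: 2

2


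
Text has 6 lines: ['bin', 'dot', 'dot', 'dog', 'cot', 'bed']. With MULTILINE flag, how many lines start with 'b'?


With MULTILINE flag, ^ matches the start of each line.
Lines: ['bin', 'dot', 'dot', 'dog', 'cot', 'bed']
Checking which lines start with 'b':
  Line 1: 'bin' -> MATCH
  Line 2: 'dot' -> no
  Line 3: 'dot' -> no
  Line 4: 'dog' -> no
  Line 5: 'cot' -> no
  Line 6: 'bed' -> MATCH
Matching lines: ['bin', 'bed']
Count: 2

2


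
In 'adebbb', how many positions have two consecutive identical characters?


Looking for consecutive identical characters in 'adebbb':
  pos 0-1: 'a' vs 'd' -> different
  pos 1-2: 'd' vs 'e' -> different
  pos 2-3: 'e' vs 'b' -> different
  pos 3-4: 'b' vs 'b' -> MATCH ('bb')
  pos 4-5: 'b' vs 'b' -> MATCH ('bb')
Consecutive identical pairs: ['bb', 'bb']
Count: 2

2


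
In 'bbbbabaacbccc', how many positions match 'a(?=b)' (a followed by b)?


Lookahead 'a(?=b)' matches 'a' only when followed by 'b'.
String: 'bbbbabaacbccc'
Checking each position where char is 'a':
  pos 4: 'a' -> MATCH (next='b')
  pos 6: 'a' -> no (next='a')
  pos 7: 'a' -> no (next='c')
Matching positions: [4]
Count: 1

1


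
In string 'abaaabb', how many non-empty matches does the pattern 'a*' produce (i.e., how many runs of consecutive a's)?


Pattern 'a*' matches zero or more a's. We want non-empty runs of consecutive a's.
String: 'abaaabb'
Walking through the string to find runs of a's:
  Run 1: positions 0-0 -> 'a'
  Run 2: positions 2-4 -> 'aaa'
Non-empty runs found: ['a', 'aaa']
Count: 2

2


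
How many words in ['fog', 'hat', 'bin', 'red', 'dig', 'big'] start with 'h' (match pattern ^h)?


Pattern ^h anchors to start of word. Check which words begin with 'h':
  'fog' -> no
  'hat' -> MATCH (starts with 'h')
  'bin' -> no
  'red' -> no
  'dig' -> no
  'big' -> no
Matching words: ['hat']
Count: 1

1


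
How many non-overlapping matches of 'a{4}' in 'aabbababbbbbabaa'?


Pattern 'a{4}' matches exactly 4 consecutive a's (greedy, non-overlapping).
String: 'aabbababbbbbabaa'
Scanning for runs of a's:
  Run at pos 0: 'aa' (length 2) -> 0 match(es)
  Run at pos 4: 'a' (length 1) -> 0 match(es)
  Run at pos 6: 'a' (length 1) -> 0 match(es)
  Run at pos 12: 'a' (length 1) -> 0 match(es)
  Run at pos 14: 'aa' (length 2) -> 0 match(es)
Matches found: []
Total: 0

0


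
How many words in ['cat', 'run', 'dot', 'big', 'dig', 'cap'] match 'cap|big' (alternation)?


Alternation 'cap|big' matches either 'cap' or 'big'.
Checking each word:
  'cat' -> no
  'run' -> no
  'dot' -> no
  'big' -> MATCH
  'dig' -> no
  'cap' -> MATCH
Matches: ['big', 'cap']
Count: 2

2


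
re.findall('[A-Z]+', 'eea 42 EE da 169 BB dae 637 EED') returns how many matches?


Pattern '[A-Z]+' finds one or more uppercase letters.
Text: 'eea 42 EE da 169 BB dae 637 EED'
Scanning for matches:
  Match 1: 'EE'
  Match 2: 'BB'
  Match 3: 'EED'
Total matches: 3

3


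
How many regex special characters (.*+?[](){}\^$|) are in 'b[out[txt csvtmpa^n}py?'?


Regex special characters are: . * + ? [ ] ( ) { } \ ^ $ |
Scanning 'b[out[txt csvtmpa^n}py?':
  pos 1: '[' -> SPECIAL
  pos 5: '[' -> SPECIAL
  pos 17: '^' -> SPECIAL
  pos 19: '}' -> SPECIAL
  pos 22: '?' -> SPECIAL
Special chars found: ['[', '[', '^', '}', '?']
Total: 5

5


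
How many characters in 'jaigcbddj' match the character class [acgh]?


Character class [acgh] matches any of: {a, c, g, h}
Scanning string 'jaigcbddj' character by character:
  pos 0: 'j' -> no
  pos 1: 'a' -> MATCH
  pos 2: 'i' -> no
  pos 3: 'g' -> MATCH
  pos 4: 'c' -> MATCH
  pos 5: 'b' -> no
  pos 6: 'd' -> no
  pos 7: 'd' -> no
  pos 8: 'j' -> no
Total matches: 3

3


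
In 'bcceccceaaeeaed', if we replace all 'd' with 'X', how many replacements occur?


re.sub('d', 'X', text) replaces every occurrence of 'd' with 'X'.
Text: 'bcceccceaaeeaed'
Scanning for 'd':
  pos 14: 'd' -> replacement #1
Total replacements: 1

1


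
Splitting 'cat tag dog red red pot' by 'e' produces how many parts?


Splitting by 'e' breaks the string at each occurrence of the separator.
Text: 'cat tag dog red red pot'
Parts after split:
  Part 1: 'cat tag dog r'
  Part 2: 'd r'
  Part 3: 'd pot'
Total parts: 3

3


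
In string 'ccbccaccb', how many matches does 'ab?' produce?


Pattern 'ab?' matches 'a' optionally followed by 'b'.
String: 'ccbccaccb'
Scanning left to right for 'a' then checking next char:
  Match 1: 'a' (a not followed by b)
Total matches: 1

1


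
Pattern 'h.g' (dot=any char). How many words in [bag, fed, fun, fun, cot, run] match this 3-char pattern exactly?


Pattern 'h.g' means: starts with 'h', any single char, ends with 'g'.
Checking each word (must be exactly 3 chars):
  'bag' (len=3): no
  'fed' (len=3): no
  'fun' (len=3): no
  'fun' (len=3): no
  'cot' (len=3): no
  'run' (len=3): no
Matching words: []
Total: 0

0


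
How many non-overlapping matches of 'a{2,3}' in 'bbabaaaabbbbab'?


Pattern 'a{2,3}' matches between 2 and 3 consecutive a's (greedy).
String: 'bbabaaaabbbbab'
Finding runs of a's and applying greedy matching:
  Run at pos 2: 'a' (length 1)
  Run at pos 4: 'aaaa' (length 4)
  Run at pos 12: 'a' (length 1)
Matches: ['aaa']
Count: 1

1


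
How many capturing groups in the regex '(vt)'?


To count capturing groups, count each '(' that starts a group.
Pattern: '(vt)'
Walking through the pattern:
  Position 0: '(' -> group #1
Total capturing groups: 1

1


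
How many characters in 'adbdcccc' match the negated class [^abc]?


Negated class [^abc] matches any char NOT in {a, b, c}
Scanning 'adbdcccc':
  pos 0: 'a' -> no (excluded)
  pos 1: 'd' -> MATCH
  pos 2: 'b' -> no (excluded)
  pos 3: 'd' -> MATCH
  pos 4: 'c' -> no (excluded)
  pos 5: 'c' -> no (excluded)
  pos 6: 'c' -> no (excluded)
  pos 7: 'c' -> no (excluded)
Total matches: 2

2


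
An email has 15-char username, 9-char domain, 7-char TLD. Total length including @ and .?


An email address has format: username@domain.tld
Username length: 15
'@' character: 1
Domain length: 9
'.' character: 1
TLD length: 7
Total = 15 + 1 + 9 + 1 + 7 = 33

33


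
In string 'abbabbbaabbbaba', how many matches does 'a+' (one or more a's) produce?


Pattern 'a+' matches one or more consecutive a's.
String: 'abbabbbaabbbaba'
Scanning for runs of a:
  Match 1: 'a' (length 1)
  Match 2: 'a' (length 1)
  Match 3: 'aa' (length 2)
  Match 4: 'a' (length 1)
  Match 5: 'a' (length 1)
Total matches: 5

5


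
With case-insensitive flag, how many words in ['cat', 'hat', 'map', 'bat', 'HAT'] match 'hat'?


Case-insensitive matching: compare each word's lowercase form to 'hat'.
  'cat' -> lower='cat' -> no
  'hat' -> lower='hat' -> MATCH
  'map' -> lower='map' -> no
  'bat' -> lower='bat' -> no
  'HAT' -> lower='hat' -> MATCH
Matches: ['hat', 'HAT']
Count: 2

2


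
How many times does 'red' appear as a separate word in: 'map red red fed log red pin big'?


Scanning each word for exact match 'red':
  Word 1: 'map' -> no
  Word 2: 'red' -> MATCH
  Word 3: 'red' -> MATCH
  Word 4: 'fed' -> no
  Word 5: 'log' -> no
  Word 6: 'red' -> MATCH
  Word 7: 'pin' -> no
  Word 8: 'big' -> no
Total matches: 3

3


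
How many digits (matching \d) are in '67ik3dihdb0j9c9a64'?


\d matches any digit 0-9.
Scanning '67ik3dihdb0j9c9a64':
  pos 0: '6' -> DIGIT
  pos 1: '7' -> DIGIT
  pos 4: '3' -> DIGIT
  pos 10: '0' -> DIGIT
  pos 12: '9' -> DIGIT
  pos 14: '9' -> DIGIT
  pos 16: '6' -> DIGIT
  pos 17: '4' -> DIGIT
Digits found: ['6', '7', '3', '0', '9', '9', '6', '4']
Total: 8

8


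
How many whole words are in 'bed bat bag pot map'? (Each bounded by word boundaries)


Word boundaries (\b) mark the start/end of each word.
Text: 'bed bat bag pot map'
Splitting by whitespace:
  Word 1: 'bed'
  Word 2: 'bat'
  Word 3: 'bag'
  Word 4: 'pot'
  Word 5: 'map'
Total whole words: 5

5


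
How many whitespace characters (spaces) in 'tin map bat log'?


\s matches whitespace characters (spaces, tabs, etc.).
Text: 'tin map bat log'
This text has 4 words separated by spaces.
Number of spaces = number of words - 1 = 4 - 1 = 3

3


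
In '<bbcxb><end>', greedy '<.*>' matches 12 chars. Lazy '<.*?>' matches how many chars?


Greedy '<.*>' tries to match as MUCH as possible.
Lazy '<.*?>' tries to match as LITTLE as possible.

String: '<bbcxb><end>'
Greedy '<.*>' starts at first '<' and extends to the LAST '>': '<bbcxb><end>' (12 chars)
Lazy '<.*?>' starts at first '<' and stops at the FIRST '>': '<bbcxb>' (7 chars)

7


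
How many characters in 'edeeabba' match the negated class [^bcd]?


Negated class [^bcd] matches any char NOT in {b, c, d}
Scanning 'edeeabba':
  pos 0: 'e' -> MATCH
  pos 1: 'd' -> no (excluded)
  pos 2: 'e' -> MATCH
  pos 3: 'e' -> MATCH
  pos 4: 'a' -> MATCH
  pos 5: 'b' -> no (excluded)
  pos 6: 'b' -> no (excluded)
  pos 7: 'a' -> MATCH
Total matches: 5

5


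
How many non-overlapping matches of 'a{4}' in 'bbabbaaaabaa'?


Pattern 'a{4}' matches exactly 4 consecutive a's (greedy, non-overlapping).
String: 'bbabbaaaabaa'
Scanning for runs of a's:
  Run at pos 2: 'a' (length 1) -> 0 match(es)
  Run at pos 5: 'aaaa' (length 4) -> 1 match(es)
  Run at pos 10: 'aa' (length 2) -> 0 match(es)
Matches found: ['aaaa']
Total: 1

1


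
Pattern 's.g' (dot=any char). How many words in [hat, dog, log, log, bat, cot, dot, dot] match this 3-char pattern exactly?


Pattern 's.g' means: starts with 's', any single char, ends with 'g'.
Checking each word (must be exactly 3 chars):
  'hat' (len=3): no
  'dog' (len=3): no
  'log' (len=3): no
  'log' (len=3): no
  'bat' (len=3): no
  'cot' (len=3): no
  'dot' (len=3): no
  'dot' (len=3): no
Matching words: []
Total: 0

0


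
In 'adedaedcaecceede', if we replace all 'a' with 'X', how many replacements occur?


re.sub('a', 'X', text) replaces every occurrence of 'a' with 'X'.
Text: 'adedaedcaecceede'
Scanning for 'a':
  pos 0: 'a' -> replacement #1
  pos 4: 'a' -> replacement #2
  pos 8: 'a' -> replacement #3
Total replacements: 3

3


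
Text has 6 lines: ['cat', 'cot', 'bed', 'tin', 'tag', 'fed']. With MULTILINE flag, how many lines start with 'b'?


With MULTILINE flag, ^ matches the start of each line.
Lines: ['cat', 'cot', 'bed', 'tin', 'tag', 'fed']
Checking which lines start with 'b':
  Line 1: 'cat' -> no
  Line 2: 'cot' -> no
  Line 3: 'bed' -> MATCH
  Line 4: 'tin' -> no
  Line 5: 'tag' -> no
  Line 6: 'fed' -> no
Matching lines: ['bed']
Count: 1

1


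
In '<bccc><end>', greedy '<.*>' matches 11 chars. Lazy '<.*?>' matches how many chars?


Greedy '<.*>' tries to match as MUCH as possible.
Lazy '<.*?>' tries to match as LITTLE as possible.

String: '<bccc><end>'
Greedy '<.*>' starts at first '<' and extends to the LAST '>': '<bccc><end>' (11 chars)
Lazy '<.*?>' starts at first '<' and stops at the FIRST '>': '<bccc>' (6 chars)

6


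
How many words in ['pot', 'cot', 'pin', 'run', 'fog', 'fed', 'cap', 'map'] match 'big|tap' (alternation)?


Alternation 'big|tap' matches either 'big' or 'tap'.
Checking each word:
  'pot' -> no
  'cot' -> no
  'pin' -> no
  'run' -> no
  'fog' -> no
  'fed' -> no
  'cap' -> no
  'map' -> no
Matches: []
Count: 0

0


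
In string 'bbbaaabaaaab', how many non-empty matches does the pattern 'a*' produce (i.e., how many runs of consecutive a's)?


Pattern 'a*' matches zero or more a's. We want non-empty runs of consecutive a's.
String: 'bbbaaabaaaab'
Walking through the string to find runs of a's:
  Run 1: positions 3-5 -> 'aaa'
  Run 2: positions 7-10 -> 'aaaa'
Non-empty runs found: ['aaa', 'aaaa']
Count: 2

2


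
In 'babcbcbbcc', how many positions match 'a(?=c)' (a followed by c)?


Lookahead 'a(?=c)' matches 'a' only when followed by 'c'.
String: 'babcbcbbcc'
Checking each position where char is 'a':
  pos 1: 'a' -> no (next='b')
Matching positions: []
Count: 0

0


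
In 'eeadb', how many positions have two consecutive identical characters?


Looking for consecutive identical characters in 'eeadb':
  pos 0-1: 'e' vs 'e' -> MATCH ('ee')
  pos 1-2: 'e' vs 'a' -> different
  pos 2-3: 'a' vs 'd' -> different
  pos 3-4: 'd' vs 'b' -> different
Consecutive identical pairs: ['ee']
Count: 1

1


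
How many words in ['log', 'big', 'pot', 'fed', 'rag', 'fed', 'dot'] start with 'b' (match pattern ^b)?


Pattern ^b anchors to start of word. Check which words begin with 'b':
  'log' -> no
  'big' -> MATCH (starts with 'b')
  'pot' -> no
  'fed' -> no
  'rag' -> no
  'fed' -> no
  'dot' -> no
Matching words: ['big']
Count: 1

1


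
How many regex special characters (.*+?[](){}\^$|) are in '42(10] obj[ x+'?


Regex special characters are: . * + ? [ ] ( ) { } \ ^ $ |
Scanning '42(10] obj[ x+':
  pos 2: '(' -> SPECIAL
  pos 5: ']' -> SPECIAL
  pos 10: '[' -> SPECIAL
  pos 13: '+' -> SPECIAL
Special chars found: ['(', ']', '[', '+']
Total: 4

4


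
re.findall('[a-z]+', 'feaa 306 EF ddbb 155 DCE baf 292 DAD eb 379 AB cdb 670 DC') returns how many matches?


Pattern '[a-z]+' finds one or more lowercase letters.
Text: 'feaa 306 EF ddbb 155 DCE baf 292 DAD eb 379 AB cdb 670 DC'
Scanning for matches:
  Match 1: 'feaa'
  Match 2: 'ddbb'
  Match 3: 'baf'
  Match 4: 'eb'
  Match 5: 'cdb'
Total matches: 5

5


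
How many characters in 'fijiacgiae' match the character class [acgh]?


Character class [acgh] matches any of: {a, c, g, h}
Scanning string 'fijiacgiae' character by character:
  pos 0: 'f' -> no
  pos 1: 'i' -> no
  pos 2: 'j' -> no
  pos 3: 'i' -> no
  pos 4: 'a' -> MATCH
  pos 5: 'c' -> MATCH
  pos 6: 'g' -> MATCH
  pos 7: 'i' -> no
  pos 8: 'a' -> MATCH
  pos 9: 'e' -> no
Total matches: 4

4


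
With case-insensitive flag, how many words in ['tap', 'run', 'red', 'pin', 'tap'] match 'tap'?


Case-insensitive matching: compare each word's lowercase form to 'tap'.
  'tap' -> lower='tap' -> MATCH
  'run' -> lower='run' -> no
  'red' -> lower='red' -> no
  'pin' -> lower='pin' -> no
  'tap' -> lower='tap' -> MATCH
Matches: ['tap', 'tap']
Count: 2

2


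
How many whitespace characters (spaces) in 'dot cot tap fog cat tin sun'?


\s matches whitespace characters (spaces, tabs, etc.).
Text: 'dot cot tap fog cat tin sun'
This text has 7 words separated by spaces.
Number of spaces = number of words - 1 = 7 - 1 = 6

6


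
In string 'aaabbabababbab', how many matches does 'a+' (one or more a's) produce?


Pattern 'a+' matches one or more consecutive a's.
String: 'aaabbabababbab'
Scanning for runs of a:
  Match 1: 'aaa' (length 3)
  Match 2: 'a' (length 1)
  Match 3: 'a' (length 1)
  Match 4: 'a' (length 1)
  Match 5: 'a' (length 1)
Total matches: 5

5


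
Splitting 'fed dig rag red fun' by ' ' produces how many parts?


Splitting by ' ' breaks the string at each occurrence of the separator.
Text: 'fed dig rag red fun'
Parts after split:
  Part 1: 'fed'
  Part 2: 'dig'
  Part 3: 'rag'
  Part 4: 'red'
  Part 5: 'fun'
Total parts: 5

5


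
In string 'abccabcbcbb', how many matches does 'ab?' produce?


Pattern 'ab?' matches 'a' optionally followed by 'b'.
String: 'abccabcbcbb'
Scanning left to right for 'a' then checking next char:
  Match 1: 'ab' (a followed by b)
  Match 2: 'ab' (a followed by b)
Total matches: 2

2


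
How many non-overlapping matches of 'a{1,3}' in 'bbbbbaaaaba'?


Pattern 'a{1,3}' matches between 1 and 3 consecutive a's (greedy).
String: 'bbbbbaaaaba'
Finding runs of a's and applying greedy matching:
  Run at pos 5: 'aaaa' (length 4)
  Run at pos 10: 'a' (length 1)
Matches: ['aaa', 'a', 'a']
Count: 3

3


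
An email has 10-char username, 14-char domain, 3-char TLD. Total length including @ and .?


An email address has format: username@domain.tld
Username length: 10
'@' character: 1
Domain length: 14
'.' character: 1
TLD length: 3
Total = 10 + 1 + 14 + 1 + 3 = 29

29


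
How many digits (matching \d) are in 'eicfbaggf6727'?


\d matches any digit 0-9.
Scanning 'eicfbaggf6727':
  pos 9: '6' -> DIGIT
  pos 10: '7' -> DIGIT
  pos 11: '2' -> DIGIT
  pos 12: '7' -> DIGIT
Digits found: ['6', '7', '2', '7']
Total: 4

4


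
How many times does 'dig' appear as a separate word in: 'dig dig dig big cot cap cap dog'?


Scanning each word for exact match 'dig':
  Word 1: 'dig' -> MATCH
  Word 2: 'dig' -> MATCH
  Word 3: 'dig' -> MATCH
  Word 4: 'big' -> no
  Word 5: 'cot' -> no
  Word 6: 'cap' -> no
  Word 7: 'cap' -> no
  Word 8: 'dog' -> no
Total matches: 3

3


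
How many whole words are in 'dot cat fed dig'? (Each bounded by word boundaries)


Word boundaries (\b) mark the start/end of each word.
Text: 'dot cat fed dig'
Splitting by whitespace:
  Word 1: 'dot'
  Word 2: 'cat'
  Word 3: 'fed'
  Word 4: 'dig'
Total whole words: 4

4


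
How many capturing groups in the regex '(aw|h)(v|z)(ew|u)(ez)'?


To count capturing groups, count each '(' that starts a group.
Pattern: '(aw|h)(v|z)(ew|u)(ez)'
Walking through the pattern:
  Position 0: '(' -> group #1
  Position 6: '(' -> group #2
  Position 11: '(' -> group #3
  Position 17: '(' -> group #4
Total capturing groups: 4

4


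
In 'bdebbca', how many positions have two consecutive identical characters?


Looking for consecutive identical characters in 'bdebbca':
  pos 0-1: 'b' vs 'd' -> different
  pos 1-2: 'd' vs 'e' -> different
  pos 2-3: 'e' vs 'b' -> different
  pos 3-4: 'b' vs 'b' -> MATCH ('bb')
  pos 4-5: 'b' vs 'c' -> different
  pos 5-6: 'c' vs 'a' -> different
Consecutive identical pairs: ['bb']
Count: 1

1


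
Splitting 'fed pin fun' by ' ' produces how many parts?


Splitting by ' ' breaks the string at each occurrence of the separator.
Text: 'fed pin fun'
Parts after split:
  Part 1: 'fed'
  Part 2: 'pin'
  Part 3: 'fun'
Total parts: 3

3


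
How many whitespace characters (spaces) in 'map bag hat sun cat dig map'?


\s matches whitespace characters (spaces, tabs, etc.).
Text: 'map bag hat sun cat dig map'
This text has 7 words separated by spaces.
Number of spaces = number of words - 1 = 7 - 1 = 6

6


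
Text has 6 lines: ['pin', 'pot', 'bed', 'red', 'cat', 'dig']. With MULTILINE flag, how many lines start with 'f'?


With MULTILINE flag, ^ matches the start of each line.
Lines: ['pin', 'pot', 'bed', 'red', 'cat', 'dig']
Checking which lines start with 'f':
  Line 1: 'pin' -> no
  Line 2: 'pot' -> no
  Line 3: 'bed' -> no
  Line 4: 'red' -> no
  Line 5: 'cat' -> no
  Line 6: 'dig' -> no
Matching lines: []
Count: 0

0


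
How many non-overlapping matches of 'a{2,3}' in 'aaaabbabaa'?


Pattern 'a{2,3}' matches between 2 and 3 consecutive a's (greedy).
String: 'aaaabbabaa'
Finding runs of a's and applying greedy matching:
  Run at pos 0: 'aaaa' (length 4)
  Run at pos 6: 'a' (length 1)
  Run at pos 8: 'aa' (length 2)
Matches: ['aaa', 'aa']
Count: 2

2


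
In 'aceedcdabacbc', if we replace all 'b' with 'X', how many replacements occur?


re.sub('b', 'X', text) replaces every occurrence of 'b' with 'X'.
Text: 'aceedcdabacbc'
Scanning for 'b':
  pos 8: 'b' -> replacement #1
  pos 11: 'b' -> replacement #2
Total replacements: 2

2


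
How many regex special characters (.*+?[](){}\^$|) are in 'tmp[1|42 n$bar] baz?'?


Regex special characters are: . * + ? [ ] ( ) { } \ ^ $ |
Scanning 'tmp[1|42 n$bar] baz?':
  pos 3: '[' -> SPECIAL
  pos 5: '|' -> SPECIAL
  pos 10: '$' -> SPECIAL
  pos 14: ']' -> SPECIAL
  pos 19: '?' -> SPECIAL
Special chars found: ['[', '|', '$', ']', '?']
Total: 5

5


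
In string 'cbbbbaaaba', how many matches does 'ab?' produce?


Pattern 'ab?' matches 'a' optionally followed by 'b'.
String: 'cbbbbaaaba'
Scanning left to right for 'a' then checking next char:
  Match 1: 'a' (a not followed by b)
  Match 2: 'a' (a not followed by b)
  Match 3: 'ab' (a followed by b)
  Match 4: 'a' (a not followed by b)
Total matches: 4

4


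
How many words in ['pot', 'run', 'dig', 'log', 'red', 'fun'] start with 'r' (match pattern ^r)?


Pattern ^r anchors to start of word. Check which words begin with 'r':
  'pot' -> no
  'run' -> MATCH (starts with 'r')
  'dig' -> no
  'log' -> no
  'red' -> MATCH (starts with 'r')
  'fun' -> no
Matching words: ['run', 'red']
Count: 2

2


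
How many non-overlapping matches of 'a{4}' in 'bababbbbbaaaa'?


Pattern 'a{4}' matches exactly 4 consecutive a's (greedy, non-overlapping).
String: 'bababbbbbaaaa'
Scanning for runs of a's:
  Run at pos 1: 'a' (length 1) -> 0 match(es)
  Run at pos 3: 'a' (length 1) -> 0 match(es)
  Run at pos 9: 'aaaa' (length 4) -> 1 match(es)
Matches found: ['aaaa']
Total: 1

1


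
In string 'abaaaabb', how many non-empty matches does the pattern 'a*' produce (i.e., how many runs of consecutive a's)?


Pattern 'a*' matches zero or more a's. We want non-empty runs of consecutive a's.
String: 'abaaaabb'
Walking through the string to find runs of a's:
  Run 1: positions 0-0 -> 'a'
  Run 2: positions 2-5 -> 'aaaa'
Non-empty runs found: ['a', 'aaaa']
Count: 2

2


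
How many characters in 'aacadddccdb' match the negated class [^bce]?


Negated class [^bce] matches any char NOT in {b, c, e}
Scanning 'aacadddccdb':
  pos 0: 'a' -> MATCH
  pos 1: 'a' -> MATCH
  pos 2: 'c' -> no (excluded)
  pos 3: 'a' -> MATCH
  pos 4: 'd' -> MATCH
  pos 5: 'd' -> MATCH
  pos 6: 'd' -> MATCH
  pos 7: 'c' -> no (excluded)
  pos 8: 'c' -> no (excluded)
  pos 9: 'd' -> MATCH
  pos 10: 'b' -> no (excluded)
Total matches: 7

7


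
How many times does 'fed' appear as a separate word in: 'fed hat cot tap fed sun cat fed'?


Scanning each word for exact match 'fed':
  Word 1: 'fed' -> MATCH
  Word 2: 'hat' -> no
  Word 3: 'cot' -> no
  Word 4: 'tap' -> no
  Word 5: 'fed' -> MATCH
  Word 6: 'sun' -> no
  Word 7: 'cat' -> no
  Word 8: 'fed' -> MATCH
Total matches: 3

3


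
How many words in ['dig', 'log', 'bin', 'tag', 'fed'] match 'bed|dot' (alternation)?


Alternation 'bed|dot' matches either 'bed' or 'dot'.
Checking each word:
  'dig' -> no
  'log' -> no
  'bin' -> no
  'tag' -> no
  'fed' -> no
Matches: []
Count: 0

0


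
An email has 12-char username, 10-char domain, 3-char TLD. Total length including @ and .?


An email address has format: username@domain.tld
Username length: 12
'@' character: 1
Domain length: 10
'.' character: 1
TLD length: 3
Total = 12 + 1 + 10 + 1 + 3 = 27

27


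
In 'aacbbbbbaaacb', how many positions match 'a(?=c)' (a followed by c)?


Lookahead 'a(?=c)' matches 'a' only when followed by 'c'.
String: 'aacbbbbbaaacb'
Checking each position where char is 'a':
  pos 0: 'a' -> no (next='a')
  pos 1: 'a' -> MATCH (next='c')
  pos 8: 'a' -> no (next='a')
  pos 9: 'a' -> no (next='a')
  pos 10: 'a' -> MATCH (next='c')
Matching positions: [1, 10]
Count: 2

2


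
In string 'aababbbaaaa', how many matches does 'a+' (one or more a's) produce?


Pattern 'a+' matches one or more consecutive a's.
String: 'aababbbaaaa'
Scanning for runs of a:
  Match 1: 'aa' (length 2)
  Match 2: 'a' (length 1)
  Match 3: 'aaaa' (length 4)
Total matches: 3

3


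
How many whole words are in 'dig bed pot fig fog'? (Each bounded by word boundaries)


Word boundaries (\b) mark the start/end of each word.
Text: 'dig bed pot fig fog'
Splitting by whitespace:
  Word 1: 'dig'
  Word 2: 'bed'
  Word 3: 'pot'
  Word 4: 'fig'
  Word 5: 'fog'
Total whole words: 5

5


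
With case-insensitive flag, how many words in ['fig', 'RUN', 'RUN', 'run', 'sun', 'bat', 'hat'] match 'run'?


Case-insensitive matching: compare each word's lowercase form to 'run'.
  'fig' -> lower='fig' -> no
  'RUN' -> lower='run' -> MATCH
  'RUN' -> lower='run' -> MATCH
  'run' -> lower='run' -> MATCH
  'sun' -> lower='sun' -> no
  'bat' -> lower='bat' -> no
  'hat' -> lower='hat' -> no
Matches: ['RUN', 'RUN', 'run']
Count: 3

3


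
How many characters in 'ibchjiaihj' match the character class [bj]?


Character class [bj] matches any of: {b, j}
Scanning string 'ibchjiaihj' character by character:
  pos 0: 'i' -> no
  pos 1: 'b' -> MATCH
  pos 2: 'c' -> no
  pos 3: 'h' -> no
  pos 4: 'j' -> MATCH
  pos 5: 'i' -> no
  pos 6: 'a' -> no
  pos 7: 'i' -> no
  pos 8: 'h' -> no
  pos 9: 'j' -> MATCH
Total matches: 3

3


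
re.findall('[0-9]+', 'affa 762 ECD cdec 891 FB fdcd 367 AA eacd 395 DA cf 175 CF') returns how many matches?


Pattern '[0-9]+' finds one or more digits.
Text: 'affa 762 ECD cdec 891 FB fdcd 367 AA eacd 395 DA cf 175 CF'
Scanning for matches:
  Match 1: '762'
  Match 2: '891'
  Match 3: '367'
  Match 4: '395'
  Match 5: '175'
Total matches: 5

5


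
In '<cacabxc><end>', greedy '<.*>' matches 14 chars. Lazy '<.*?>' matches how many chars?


Greedy '<.*>' tries to match as MUCH as possible.
Lazy '<.*?>' tries to match as LITTLE as possible.

String: '<cacabxc><end>'
Greedy '<.*>' starts at first '<' and extends to the LAST '>': '<cacabxc><end>' (14 chars)
Lazy '<.*?>' starts at first '<' and stops at the FIRST '>': '<cacabxc>' (9 chars)

9


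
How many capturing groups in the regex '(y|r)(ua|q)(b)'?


To count capturing groups, count each '(' that starts a group.
Pattern: '(y|r)(ua|q)(b)'
Walking through the pattern:
  Position 0: '(' -> group #1
  Position 5: '(' -> group #2
  Position 11: '(' -> group #3
Total capturing groups: 3

3


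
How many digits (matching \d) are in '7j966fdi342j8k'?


\d matches any digit 0-9.
Scanning '7j966fdi342j8k':
  pos 0: '7' -> DIGIT
  pos 2: '9' -> DIGIT
  pos 3: '6' -> DIGIT
  pos 4: '6' -> DIGIT
  pos 8: '3' -> DIGIT
  pos 9: '4' -> DIGIT
  pos 10: '2' -> DIGIT
  pos 12: '8' -> DIGIT
Digits found: ['7', '9', '6', '6', '3', '4', '2', '8']
Total: 8

8


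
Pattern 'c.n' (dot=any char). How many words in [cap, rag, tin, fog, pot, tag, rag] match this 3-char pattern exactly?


Pattern 'c.n' means: starts with 'c', any single char, ends with 'n'.
Checking each word (must be exactly 3 chars):
  'cap' (len=3): no
  'rag' (len=3): no
  'tin' (len=3): no
  'fog' (len=3): no
  'pot' (len=3): no
  'tag' (len=3): no
  'rag' (len=3): no
Matching words: []
Total: 0

0


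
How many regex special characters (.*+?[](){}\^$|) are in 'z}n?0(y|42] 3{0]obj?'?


Regex special characters are: . * + ? [ ] ( ) { } \ ^ $ |
Scanning 'z}n?0(y|42] 3{0]obj?':
  pos 1: '}' -> SPECIAL
  pos 3: '?' -> SPECIAL
  pos 5: '(' -> SPECIAL
  pos 7: '|' -> SPECIAL
  pos 10: ']' -> SPECIAL
  pos 13: '{' -> SPECIAL
  pos 15: ']' -> SPECIAL
  pos 19: '?' -> SPECIAL
Special chars found: ['}', '?', '(', '|', ']', '{', ']', '?']
Total: 8

8


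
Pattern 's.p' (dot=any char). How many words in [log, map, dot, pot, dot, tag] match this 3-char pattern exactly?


Pattern 's.p' means: starts with 's', any single char, ends with 'p'.
Checking each word (must be exactly 3 chars):
  'log' (len=3): no
  'map' (len=3): no
  'dot' (len=3): no
  'pot' (len=3): no
  'dot' (len=3): no
  'tag' (len=3): no
Matching words: []
Total: 0

0


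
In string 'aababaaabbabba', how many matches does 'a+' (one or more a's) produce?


Pattern 'a+' matches one or more consecutive a's.
String: 'aababaaabbabba'
Scanning for runs of a:
  Match 1: 'aa' (length 2)
  Match 2: 'a' (length 1)
  Match 3: 'aaa' (length 3)
  Match 4: 'a' (length 1)
  Match 5: 'a' (length 1)
Total matches: 5

5


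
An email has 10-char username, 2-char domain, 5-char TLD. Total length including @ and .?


An email address has format: username@domain.tld
Username length: 10
'@' character: 1
Domain length: 2
'.' character: 1
TLD length: 5
Total = 10 + 1 + 2 + 1 + 5 = 19

19


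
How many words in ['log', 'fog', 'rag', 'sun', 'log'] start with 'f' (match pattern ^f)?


Pattern ^f anchors to start of word. Check which words begin with 'f':
  'log' -> no
  'fog' -> MATCH (starts with 'f')
  'rag' -> no
  'sun' -> no
  'log' -> no
Matching words: ['fog']
Count: 1

1


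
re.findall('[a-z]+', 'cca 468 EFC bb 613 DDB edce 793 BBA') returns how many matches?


Pattern '[a-z]+' finds one or more lowercase letters.
Text: 'cca 468 EFC bb 613 DDB edce 793 BBA'
Scanning for matches:
  Match 1: 'cca'
  Match 2: 'bb'
  Match 3: 'edce'
Total matches: 3

3


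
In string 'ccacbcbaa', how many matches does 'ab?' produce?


Pattern 'ab?' matches 'a' optionally followed by 'b'.
String: 'ccacbcbaa'
Scanning left to right for 'a' then checking next char:
  Match 1: 'a' (a not followed by b)
  Match 2: 'a' (a not followed by b)
  Match 3: 'a' (a not followed by b)
Total matches: 3

3


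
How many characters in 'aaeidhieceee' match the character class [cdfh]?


Character class [cdfh] matches any of: {c, d, f, h}
Scanning string 'aaeidhieceee' character by character:
  pos 0: 'a' -> no
  pos 1: 'a' -> no
  pos 2: 'e' -> no
  pos 3: 'i' -> no
  pos 4: 'd' -> MATCH
  pos 5: 'h' -> MATCH
  pos 6: 'i' -> no
  pos 7: 'e' -> no
  pos 8: 'c' -> MATCH
  pos 9: 'e' -> no
  pos 10: 'e' -> no
  pos 11: 'e' -> no
Total matches: 3

3


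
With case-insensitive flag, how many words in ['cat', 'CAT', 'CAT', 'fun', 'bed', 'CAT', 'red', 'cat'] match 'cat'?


Case-insensitive matching: compare each word's lowercase form to 'cat'.
  'cat' -> lower='cat' -> MATCH
  'CAT' -> lower='cat' -> MATCH
  'CAT' -> lower='cat' -> MATCH
  'fun' -> lower='fun' -> no
  'bed' -> lower='bed' -> no
  'CAT' -> lower='cat' -> MATCH
  'red' -> lower='red' -> no
  'cat' -> lower='cat' -> MATCH
Matches: ['cat', 'CAT', 'CAT', 'CAT', 'cat']
Count: 5

5


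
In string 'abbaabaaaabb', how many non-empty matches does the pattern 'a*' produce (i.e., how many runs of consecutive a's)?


Pattern 'a*' matches zero or more a's. We want non-empty runs of consecutive a's.
String: 'abbaabaaaabb'
Walking through the string to find runs of a's:
  Run 1: positions 0-0 -> 'a'
  Run 2: positions 3-4 -> 'aa'
  Run 3: positions 6-9 -> 'aaaa'
Non-empty runs found: ['a', 'aa', 'aaaa']
Count: 3

3


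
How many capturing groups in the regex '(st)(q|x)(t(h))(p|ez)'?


To count capturing groups, count each '(' that starts a group.
Pattern: '(st)(q|x)(t(h))(p|ez)'
Walking through the pattern:
  Position 0: '(' -> group #1
  Position 4: '(' -> group #2
  Position 9: '(' -> group #3
  Position 11: '(' -> group #4
  Position 15: '(' -> group #5
Total capturing groups: 5

5


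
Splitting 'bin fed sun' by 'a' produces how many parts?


Splitting by 'a' breaks the string at each occurrence of the separator.
Text: 'bin fed sun'
Parts after split:
  Part 1: 'bin fed sun'
Total parts: 1

1


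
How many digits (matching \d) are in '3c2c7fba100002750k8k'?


\d matches any digit 0-9.
Scanning '3c2c7fba100002750k8k':
  pos 0: '3' -> DIGIT
  pos 2: '2' -> DIGIT
  pos 4: '7' -> DIGIT
  pos 8: '1' -> DIGIT
  pos 9: '0' -> DIGIT
  pos 10: '0' -> DIGIT
  pos 11: '0' -> DIGIT
  pos 12: '0' -> DIGIT
  pos 13: '2' -> DIGIT
  pos 14: '7' -> DIGIT
  pos 15: '5' -> DIGIT
  pos 16: '0' -> DIGIT
  pos 18: '8' -> DIGIT
Digits found: ['3', '2', '7', '1', '0', '0', '0', '0', '2', '7', '5', '0', '8']
Total: 13

13


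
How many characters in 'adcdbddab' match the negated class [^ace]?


Negated class [^ace] matches any char NOT in {a, c, e}
Scanning 'adcdbddab':
  pos 0: 'a' -> no (excluded)
  pos 1: 'd' -> MATCH
  pos 2: 'c' -> no (excluded)
  pos 3: 'd' -> MATCH
  pos 4: 'b' -> MATCH
  pos 5: 'd' -> MATCH
  pos 6: 'd' -> MATCH
  pos 7: 'a' -> no (excluded)
  pos 8: 'b' -> MATCH
Total matches: 6

6


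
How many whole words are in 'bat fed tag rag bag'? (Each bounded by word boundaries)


Word boundaries (\b) mark the start/end of each word.
Text: 'bat fed tag rag bag'
Splitting by whitespace:
  Word 1: 'bat'
  Word 2: 'fed'
  Word 3: 'tag'
  Word 4: 'rag'
  Word 5: 'bag'
Total whole words: 5

5


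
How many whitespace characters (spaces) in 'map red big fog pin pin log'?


\s matches whitespace characters (spaces, tabs, etc.).
Text: 'map red big fog pin pin log'
This text has 7 words separated by spaces.
Number of spaces = number of words - 1 = 7 - 1 = 6

6


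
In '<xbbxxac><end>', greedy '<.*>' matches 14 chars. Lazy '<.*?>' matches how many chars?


Greedy '<.*>' tries to match as MUCH as possible.
Lazy '<.*?>' tries to match as LITTLE as possible.

String: '<xbbxxac><end>'
Greedy '<.*>' starts at first '<' and extends to the LAST '>': '<xbbxxac><end>' (14 chars)
Lazy '<.*?>' starts at first '<' and stops at the FIRST '>': '<xbbxxac>' (9 chars)

9


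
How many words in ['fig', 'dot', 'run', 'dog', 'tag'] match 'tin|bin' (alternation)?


Alternation 'tin|bin' matches either 'tin' or 'bin'.
Checking each word:
  'fig' -> no
  'dot' -> no
  'run' -> no
  'dog' -> no
  'tag' -> no
Matches: []
Count: 0

0


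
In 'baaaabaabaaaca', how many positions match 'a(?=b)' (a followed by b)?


Lookahead 'a(?=b)' matches 'a' only when followed by 'b'.
String: 'baaaabaabaaaca'
Checking each position where char is 'a':
  pos 1: 'a' -> no (next='a')
  pos 2: 'a' -> no (next='a')
  pos 3: 'a' -> no (next='a')
  pos 4: 'a' -> MATCH (next='b')
  pos 6: 'a' -> no (next='a')
  pos 7: 'a' -> MATCH (next='b')
  pos 9: 'a' -> no (next='a')
  pos 10: 'a' -> no (next='a')
  pos 11: 'a' -> no (next='c')
Matching positions: [4, 7]
Count: 2

2


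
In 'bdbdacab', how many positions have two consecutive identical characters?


Looking for consecutive identical characters in 'bdbdacab':
  pos 0-1: 'b' vs 'd' -> different
  pos 1-2: 'd' vs 'b' -> different
  pos 2-3: 'b' vs 'd' -> different
  pos 3-4: 'd' vs 'a' -> different
  pos 4-5: 'a' vs 'c' -> different
  pos 5-6: 'c' vs 'a' -> different
  pos 6-7: 'a' vs 'b' -> different
Consecutive identical pairs: []
Count: 0

0


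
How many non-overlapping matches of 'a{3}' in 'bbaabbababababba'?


Pattern 'a{3}' matches exactly 3 consecutive a's (greedy, non-overlapping).
String: 'bbaabbababababba'
Scanning for runs of a's:
  Run at pos 2: 'aa' (length 2) -> 0 match(es)
  Run at pos 6: 'a' (length 1) -> 0 match(es)
  Run at pos 8: 'a' (length 1) -> 0 match(es)
  Run at pos 10: 'a' (length 1) -> 0 match(es)
  Run at pos 12: 'a' (length 1) -> 0 match(es)
  Run at pos 15: 'a' (length 1) -> 0 match(es)
Matches found: []
Total: 0

0


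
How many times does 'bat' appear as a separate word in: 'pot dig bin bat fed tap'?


Scanning each word for exact match 'bat':
  Word 1: 'pot' -> no
  Word 2: 'dig' -> no
  Word 3: 'bin' -> no
  Word 4: 'bat' -> MATCH
  Word 5: 'fed' -> no
  Word 6: 'tap' -> no
Total matches: 1

1


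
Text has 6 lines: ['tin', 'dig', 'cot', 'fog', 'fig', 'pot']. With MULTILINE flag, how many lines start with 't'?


With MULTILINE flag, ^ matches the start of each line.
Lines: ['tin', 'dig', 'cot', 'fog', 'fig', 'pot']
Checking which lines start with 't':
  Line 1: 'tin' -> MATCH
  Line 2: 'dig' -> no
  Line 3: 'cot' -> no
  Line 4: 'fog' -> no
  Line 5: 'fig' -> no
  Line 6: 'pot' -> no
Matching lines: ['tin']
Count: 1

1


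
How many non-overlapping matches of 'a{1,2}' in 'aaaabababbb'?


Pattern 'a{1,2}' matches between 1 and 2 consecutive a's (greedy).
String: 'aaaabababbb'
Finding runs of a's and applying greedy matching:
  Run at pos 0: 'aaaa' (length 4)
  Run at pos 5: 'a' (length 1)
  Run at pos 7: 'a' (length 1)
Matches: ['aa', 'aa', 'a', 'a']
Count: 4

4


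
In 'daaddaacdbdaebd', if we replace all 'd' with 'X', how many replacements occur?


re.sub('d', 'X', text) replaces every occurrence of 'd' with 'X'.
Text: 'daaddaacdbdaebd'
Scanning for 'd':
  pos 0: 'd' -> replacement #1
  pos 3: 'd' -> replacement #2
  pos 4: 'd' -> replacement #3
  pos 8: 'd' -> replacement #4
  pos 10: 'd' -> replacement #5
  pos 14: 'd' -> replacement #6
Total replacements: 6

6


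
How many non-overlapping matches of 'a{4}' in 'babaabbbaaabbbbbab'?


Pattern 'a{4}' matches exactly 4 consecutive a's (greedy, non-overlapping).
String: 'babaabbbaaabbbbbab'
Scanning for runs of a's:
  Run at pos 1: 'a' (length 1) -> 0 match(es)
  Run at pos 3: 'aa' (length 2) -> 0 match(es)
  Run at pos 8: 'aaa' (length 3) -> 0 match(es)
  Run at pos 16: 'a' (length 1) -> 0 match(es)
Matches found: []
Total: 0

0


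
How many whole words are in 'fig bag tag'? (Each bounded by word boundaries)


Word boundaries (\b) mark the start/end of each word.
Text: 'fig bag tag'
Splitting by whitespace:
  Word 1: 'fig'
  Word 2: 'bag'
  Word 3: 'tag'
Total whole words: 3

3


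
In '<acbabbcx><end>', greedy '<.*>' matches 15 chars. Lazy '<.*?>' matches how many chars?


Greedy '<.*>' tries to match as MUCH as possible.
Lazy '<.*?>' tries to match as LITTLE as possible.

String: '<acbabbcx><end>'
Greedy '<.*>' starts at first '<' and extends to the LAST '>': '<acbabbcx><end>' (15 chars)
Lazy '<.*?>' starts at first '<' and stops at the FIRST '>': '<acbabbcx>' (10 chars)

10


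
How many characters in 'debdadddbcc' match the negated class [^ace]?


Negated class [^ace] matches any char NOT in {a, c, e}
Scanning 'debdadddbcc':
  pos 0: 'd' -> MATCH
  pos 1: 'e' -> no (excluded)
  pos 2: 'b' -> MATCH
  pos 3: 'd' -> MATCH
  pos 4: 'a' -> no (excluded)
  pos 5: 'd' -> MATCH
  pos 6: 'd' -> MATCH
  pos 7: 'd' -> MATCH
  pos 8: 'b' -> MATCH
  pos 9: 'c' -> no (excluded)
  pos 10: 'c' -> no (excluded)
Total matches: 7

7


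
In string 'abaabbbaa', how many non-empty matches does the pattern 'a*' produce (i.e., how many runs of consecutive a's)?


Pattern 'a*' matches zero or more a's. We want non-empty runs of consecutive a's.
String: 'abaabbbaa'
Walking through the string to find runs of a's:
  Run 1: positions 0-0 -> 'a'
  Run 2: positions 2-3 -> 'aa'
  Run 3: positions 7-8 -> 'aa'
Non-empty runs found: ['a', 'aa', 'aa']
Count: 3

3


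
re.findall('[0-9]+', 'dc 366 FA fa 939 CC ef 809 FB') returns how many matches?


Pattern '[0-9]+' finds one or more digits.
Text: 'dc 366 FA fa 939 CC ef 809 FB'
Scanning for matches:
  Match 1: '366'
  Match 2: '939'
  Match 3: '809'
Total matches: 3

3
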